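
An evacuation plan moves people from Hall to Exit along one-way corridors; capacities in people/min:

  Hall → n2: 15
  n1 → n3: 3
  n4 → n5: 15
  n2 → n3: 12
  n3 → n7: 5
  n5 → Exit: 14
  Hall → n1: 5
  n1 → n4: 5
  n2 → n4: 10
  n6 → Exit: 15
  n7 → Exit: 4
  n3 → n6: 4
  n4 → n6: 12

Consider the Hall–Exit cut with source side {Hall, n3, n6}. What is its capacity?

40

Edges leaving {Hall, n3, n6}: Hall→n1 (5), Hall→n2 (15), n3→n7 (5), n6→Exit (15).
Cut capacity = 5 + 15 + 5 + 15 = 40.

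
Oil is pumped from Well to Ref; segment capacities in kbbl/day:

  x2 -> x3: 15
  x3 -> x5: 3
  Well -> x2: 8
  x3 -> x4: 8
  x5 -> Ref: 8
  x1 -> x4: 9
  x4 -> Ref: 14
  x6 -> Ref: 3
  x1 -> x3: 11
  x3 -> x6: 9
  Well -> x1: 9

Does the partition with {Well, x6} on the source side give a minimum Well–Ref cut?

Given cut capacity: 9 + 8 + 3 = 20.
Augment Well→x1→x4→Ref: bottleneck 9, flow now 9.
Augment Well→x2→x3→x4→Ref: bottleneck 5, flow now 14.
Augment Well→x2→x3→x5→Ref: bottleneck 3, flow now 17.
No augmenting path remains; maximum flow = 17.
In the residual graph, reachable from Well: {Well}.
Min-cut edges: Well→x1 (9), Well→x2 (8); capacity 9 + 8 = 17.
Cut capacity 20 exceeds the max flow 17, so it is not minimum.

No — its capacity is 20, but the minimum cut has capacity 17.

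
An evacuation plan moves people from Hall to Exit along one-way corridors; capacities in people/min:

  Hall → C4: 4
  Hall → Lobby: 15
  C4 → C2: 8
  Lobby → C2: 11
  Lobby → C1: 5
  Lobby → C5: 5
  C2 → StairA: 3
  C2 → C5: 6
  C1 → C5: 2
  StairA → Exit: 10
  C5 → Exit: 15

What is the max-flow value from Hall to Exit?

Augment Hall→Lobby→C5→Exit: bottleneck 5, flow now 5.
Augment Hall→C4→C2→StairA→Exit: bottleneck 3, flow now 8.
Augment Hall→C4→C2→C5→Exit: bottleneck 1, flow now 9.
Augment Hall→Lobby→C2→C5→Exit: bottleneck 5, flow now 14.
Augment Hall→Lobby→C1→C5→Exit: bottleneck 2, flow now 16.
No augmenting path remains; maximum flow = 16.
In the residual graph, reachable from Hall: {Hall, C4, Lobby, C2, C1}.
Min-cut edges: Lobby→C5 (5), C2→StairA (3), C2→C5 (6), C1→C5 (2); capacity 5 + 3 + 6 + 2 = 16.
This cut is saturated, so no flow can exceed 16.

16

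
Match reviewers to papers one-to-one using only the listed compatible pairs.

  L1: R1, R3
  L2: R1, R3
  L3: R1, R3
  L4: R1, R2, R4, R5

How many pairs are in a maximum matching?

Unit-capacity flow: source→left, listed edges, right→sink; max matching = max flow.
Augmenting path L1→R1 (+1); matched 1.
Augmenting path L2→R3 (+1); matched 2.
Augmenting path L4→R2 (+1); matched 3.
No augmenting path remains; maximum matching = 3.
König certificate: {L4, R1, R3} is a vertex cover of size 3 (every listed pair touches it), so no matching can be larger.

3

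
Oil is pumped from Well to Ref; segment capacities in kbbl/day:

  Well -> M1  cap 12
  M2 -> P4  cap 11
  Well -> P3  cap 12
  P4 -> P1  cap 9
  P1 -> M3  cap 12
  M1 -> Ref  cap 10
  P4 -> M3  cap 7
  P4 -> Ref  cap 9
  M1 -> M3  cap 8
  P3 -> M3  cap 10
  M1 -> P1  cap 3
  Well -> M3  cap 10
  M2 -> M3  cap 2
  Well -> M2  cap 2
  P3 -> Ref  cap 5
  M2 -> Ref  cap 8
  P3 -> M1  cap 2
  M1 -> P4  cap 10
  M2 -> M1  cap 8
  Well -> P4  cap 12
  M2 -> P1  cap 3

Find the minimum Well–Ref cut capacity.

26

Augment Well→P3→Ref: bottleneck 5, flow now 5.
Augment Well→M2→Ref: bottleneck 2, flow now 7.
Augment Well→M1→Ref: bottleneck 10, flow now 17.
Augment Well→P4→Ref: bottleneck 9, flow now 26.
No augmenting path remains; maximum flow = 26.
By max-flow min-cut, the minimum cut capacity equals the max flow.
In the residual graph, reachable from Well: {Well, P3, M1, P4, P1, M3}.
Min-cut edges: Well→M2 (2), P3→Ref (5), M1→Ref (10), P4→Ref (9); capacity 2 + 5 + 10 + 9 = 26.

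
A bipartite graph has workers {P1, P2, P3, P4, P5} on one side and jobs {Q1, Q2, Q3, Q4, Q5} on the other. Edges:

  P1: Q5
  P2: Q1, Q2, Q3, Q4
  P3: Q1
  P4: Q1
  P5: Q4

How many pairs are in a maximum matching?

Unit-capacity flow: source→left, listed edges, right→sink; max matching = max flow.
Augmenting path P1→Q5 (+1); matched 1.
Augmenting path P2→Q1 (+1); matched 2.
Augmenting path P5→Q4 (+1); matched 3.
Augmenting path P3→Q1→P2→Q2 (+1); matched 4.
No augmenting path remains; maximum matching = 4.
König certificate: {P1, P2, P5, Q1} is a vertex cover of size 4 (every listed pair touches it), so no matching can be larger.

4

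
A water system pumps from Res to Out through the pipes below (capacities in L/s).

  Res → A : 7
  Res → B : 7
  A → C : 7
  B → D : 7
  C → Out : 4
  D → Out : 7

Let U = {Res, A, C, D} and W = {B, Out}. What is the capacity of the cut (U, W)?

18

Edges leaving {Res, A, C, D}: Res→B (7), C→Out (4), D→Out (7).
Cut capacity = 7 + 4 + 7 = 18.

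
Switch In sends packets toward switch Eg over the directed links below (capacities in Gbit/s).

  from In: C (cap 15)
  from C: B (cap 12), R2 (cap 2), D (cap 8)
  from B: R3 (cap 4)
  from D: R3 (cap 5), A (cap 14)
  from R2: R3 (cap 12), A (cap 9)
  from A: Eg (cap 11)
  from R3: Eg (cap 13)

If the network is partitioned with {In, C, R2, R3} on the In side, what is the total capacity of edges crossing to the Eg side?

Edges leaving {In, C, R2, R3}: C→B (12), C→D (8), R2→A (9), R3→Eg (13).
Cut capacity = 12 + 8 + 9 + 13 = 42.

42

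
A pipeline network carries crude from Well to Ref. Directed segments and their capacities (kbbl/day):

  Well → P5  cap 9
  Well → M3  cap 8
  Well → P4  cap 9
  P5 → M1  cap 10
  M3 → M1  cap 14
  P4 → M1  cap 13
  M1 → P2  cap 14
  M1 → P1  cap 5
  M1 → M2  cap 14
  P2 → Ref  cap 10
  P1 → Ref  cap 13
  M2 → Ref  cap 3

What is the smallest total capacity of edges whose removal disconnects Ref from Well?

18

Augment Well→P5→M1→P2→Ref: bottleneck 9, flow now 9.
Augment Well→M3→M1→P2→Ref: bottleneck 1, flow now 10.
Augment Well→M3→M1→P1→Ref: bottleneck 5, flow now 15.
Augment Well→M3→M1→M2→Ref: bottleneck 2, flow now 17.
Augment Well→P4→M1→M2→Ref: bottleneck 1, flow now 18.
No augmenting path remains; maximum flow = 18.
By max-flow min-cut, the minimum cut capacity equals the max flow.
In the residual graph, reachable from Well: {Well, P5, M3, P4, M1, P2, M2}.
Min-cut edges: M1→P1 (5), P2→Ref (10), M2→Ref (3); capacity 5 + 10 + 3 = 18.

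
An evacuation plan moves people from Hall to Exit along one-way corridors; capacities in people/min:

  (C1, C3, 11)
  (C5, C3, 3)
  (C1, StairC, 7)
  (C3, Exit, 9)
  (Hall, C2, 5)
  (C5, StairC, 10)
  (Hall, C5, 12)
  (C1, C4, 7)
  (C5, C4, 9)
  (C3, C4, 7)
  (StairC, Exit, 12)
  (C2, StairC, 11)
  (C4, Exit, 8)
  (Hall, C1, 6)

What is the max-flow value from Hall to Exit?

23

Augment Hall→C1→StairC→Exit: bottleneck 6, flow now 6.
Augment Hall→C5→StairC→Exit: bottleneck 6, flow now 12.
Augment Hall→C5→C3→Exit: bottleneck 3, flow now 15.
Augment Hall→C5→C4→Exit: bottleneck 3, flow now 18.
Augment Hall→C2→StairC→C1→C3→Exit: bottleneck 5, flow now 23. (uses reverse residual edge)
No augmenting path remains; maximum flow = 23.
In the residual graph, reachable from Hall: {Hall}.
Min-cut edges: Hall→C1 (6), Hall→C5 (12), Hall→C2 (5); capacity 6 + 12 + 5 = 23.
This cut is saturated, so no flow can exceed 23.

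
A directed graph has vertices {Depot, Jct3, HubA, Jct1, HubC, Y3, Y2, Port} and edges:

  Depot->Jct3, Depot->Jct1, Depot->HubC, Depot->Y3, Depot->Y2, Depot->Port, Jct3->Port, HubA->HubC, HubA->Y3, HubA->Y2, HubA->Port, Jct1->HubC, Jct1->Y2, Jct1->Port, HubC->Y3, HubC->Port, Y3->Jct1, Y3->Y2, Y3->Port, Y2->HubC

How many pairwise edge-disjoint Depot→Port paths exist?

5

Assign every edge capacity 1; by Menger, the answer equals the max flow.
Path Depot→Port (+1); total 1.
Path Depot→Jct3→Port (+1); total 2.
Path Depot→Jct1→Port (+1); total 3.
Path Depot→HubC→Port (+1); total 4.
Path Depot→Y3→Port (+1); total 5.
No residual Depot→Port path; max flow = 5.
Certifying cut of size 5: {Depot→Jct3, Depot→Port, HubC→Port, Jct1→Port, Y3→Port}.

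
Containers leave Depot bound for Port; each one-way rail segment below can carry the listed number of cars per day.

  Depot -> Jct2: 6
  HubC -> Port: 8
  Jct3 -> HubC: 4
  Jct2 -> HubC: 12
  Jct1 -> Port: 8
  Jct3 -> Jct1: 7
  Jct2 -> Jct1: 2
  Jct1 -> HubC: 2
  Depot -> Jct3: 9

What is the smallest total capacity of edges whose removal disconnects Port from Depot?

Augment Depot→Jct2→HubC→Port: bottleneck 6, flow now 6.
Augment Depot→Jct3→HubC→Port: bottleneck 2, flow now 8.
Augment Depot→Jct3→Jct1→Port: bottleneck 7, flow now 15.
No augmenting path remains; maximum flow = 15.
By max-flow min-cut, the minimum cut capacity equals the max flow.
In the residual graph, reachable from Depot: {Depot}.
Min-cut edges: Depot→Jct2 (6), Depot→Jct3 (9); capacity 6 + 9 = 15.

15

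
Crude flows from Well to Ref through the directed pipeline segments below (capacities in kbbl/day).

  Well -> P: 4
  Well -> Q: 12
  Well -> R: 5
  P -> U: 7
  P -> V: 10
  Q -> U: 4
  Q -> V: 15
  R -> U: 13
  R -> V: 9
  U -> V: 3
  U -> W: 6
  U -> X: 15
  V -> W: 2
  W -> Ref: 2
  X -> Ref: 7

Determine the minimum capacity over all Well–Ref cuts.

Augment Well→P→U→W→Ref: bottleneck 2, flow now 2.
Augment Well→P→U→X→Ref: bottleneck 2, flow now 4.
Augment Well→Q→U→X→Ref: bottleneck 4, flow now 8.
Augment Well→R→U→X→Ref: bottleneck 1, flow now 9.
No augmenting path remains; maximum flow = 9.
By max-flow min-cut, the minimum cut capacity equals the max flow.
In the residual graph, reachable from Well: {Well, P, Q, R, U, V, W, X}.
Min-cut edges: W→Ref (2), X→Ref (7); capacity 2 + 7 = 9.

9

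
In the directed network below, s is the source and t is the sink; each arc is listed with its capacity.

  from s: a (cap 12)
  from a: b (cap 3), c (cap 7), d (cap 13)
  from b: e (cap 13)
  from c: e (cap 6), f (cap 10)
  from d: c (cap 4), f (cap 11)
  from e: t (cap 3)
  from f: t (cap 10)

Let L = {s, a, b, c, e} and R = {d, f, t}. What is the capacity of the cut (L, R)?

26

Edges leaving {s, a, b, c, e}: a→d (13), c→f (10), e→t (3).
Cut capacity = 13 + 10 + 3 = 26.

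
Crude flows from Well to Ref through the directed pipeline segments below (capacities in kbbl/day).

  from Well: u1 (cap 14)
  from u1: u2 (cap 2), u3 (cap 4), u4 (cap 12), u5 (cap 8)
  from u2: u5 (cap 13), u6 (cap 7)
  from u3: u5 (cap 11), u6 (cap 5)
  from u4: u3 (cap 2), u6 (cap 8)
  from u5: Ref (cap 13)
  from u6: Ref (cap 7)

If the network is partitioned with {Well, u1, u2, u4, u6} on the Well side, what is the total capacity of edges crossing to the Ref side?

34

Edges leaving {Well, u1, u2, u4, u6}: u1→u3 (4), u1→u5 (8), u2→u5 (13), u4→u3 (2), u6→Ref (7).
Cut capacity = 4 + 8 + 13 + 2 + 7 = 34.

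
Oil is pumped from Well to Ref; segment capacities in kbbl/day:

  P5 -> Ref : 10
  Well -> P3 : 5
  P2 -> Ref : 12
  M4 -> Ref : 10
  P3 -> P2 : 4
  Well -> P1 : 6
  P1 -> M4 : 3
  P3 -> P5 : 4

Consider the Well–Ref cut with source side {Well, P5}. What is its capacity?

Edges leaving {Well, P5}: Well→P1 (6), Well→P3 (5), P5→Ref (10).
Cut capacity = 6 + 5 + 10 = 21.

21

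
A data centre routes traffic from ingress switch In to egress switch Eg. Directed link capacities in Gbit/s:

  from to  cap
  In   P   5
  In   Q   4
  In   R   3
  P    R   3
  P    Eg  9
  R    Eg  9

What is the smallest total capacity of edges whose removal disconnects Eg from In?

Augment In→P→Eg: bottleneck 5, flow now 5.
Augment In→R→Eg: bottleneck 3, flow now 8.
No augmenting path remains; maximum flow = 8.
By max-flow min-cut, the minimum cut capacity equals the max flow.
In the residual graph, reachable from In: {In, Q}.
Min-cut edges: In→P (5), In→R (3); capacity 5 + 3 = 8.

8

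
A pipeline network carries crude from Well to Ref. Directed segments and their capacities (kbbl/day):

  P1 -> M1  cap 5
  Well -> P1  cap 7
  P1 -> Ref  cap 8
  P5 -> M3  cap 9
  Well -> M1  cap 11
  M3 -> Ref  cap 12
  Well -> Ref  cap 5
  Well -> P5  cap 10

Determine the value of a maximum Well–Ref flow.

Augment Well→Ref: bottleneck 5, flow now 5.
Augment Well→P1→Ref: bottleneck 7, flow now 12.
Augment Well→P5→M3→Ref: bottleneck 9, flow now 21.
No augmenting path remains; maximum flow = 21.
In the residual graph, reachable from Well: {Well, M1, P5}.
Min-cut edges: Well→P1 (7), Well→Ref (5), P5→M3 (9); capacity 7 + 5 + 9 = 21.
This cut is saturated, so no flow can exceed 21.

21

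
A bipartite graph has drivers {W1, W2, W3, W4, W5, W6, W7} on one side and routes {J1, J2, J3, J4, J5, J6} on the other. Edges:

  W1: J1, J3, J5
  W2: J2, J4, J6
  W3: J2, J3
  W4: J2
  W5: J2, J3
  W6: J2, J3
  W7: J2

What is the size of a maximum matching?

4

Unit-capacity flow: source→left, listed edges, right→sink; max matching = max flow.
Augmenting path W1→J1 (+1); matched 1.
Augmenting path W2→J2 (+1); matched 2.
Augmenting path W3→J3 (+1); matched 3.
Augmenting path W4→J2→W2→J4 (+1); matched 4.
No augmenting path remains; maximum matching = 4.
König certificate: {W1, W2, J2, J3} is a vertex cover of size 4 (every listed pair touches it), so no matching can be larger.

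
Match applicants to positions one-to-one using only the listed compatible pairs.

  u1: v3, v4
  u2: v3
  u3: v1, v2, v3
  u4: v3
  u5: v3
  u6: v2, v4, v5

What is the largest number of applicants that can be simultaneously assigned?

Unit-capacity flow: source→left, listed edges, right→sink; max matching = max flow.
Augmenting path u1→v3 (+1); matched 1.
Augmenting path u3→v1 (+1); matched 2.
Augmenting path u6→v2 (+1); matched 3.
Augmenting path u2→v3→u1→v4 (+1); matched 4.
No augmenting path remains; maximum matching = 4.
König certificate: {u1, u3, u6, v3} is a vertex cover of size 4 (every listed pair touches it), so no matching can be larger.

4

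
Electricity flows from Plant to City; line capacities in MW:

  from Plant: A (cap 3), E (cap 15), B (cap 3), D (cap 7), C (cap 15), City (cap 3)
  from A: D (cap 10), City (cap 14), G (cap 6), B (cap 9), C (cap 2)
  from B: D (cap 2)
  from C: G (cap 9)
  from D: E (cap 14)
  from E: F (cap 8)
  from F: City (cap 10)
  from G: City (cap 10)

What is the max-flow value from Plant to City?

Augment Plant→City: bottleneck 3, flow now 3.
Augment Plant→A→City: bottleneck 3, flow now 6.
Augment Plant→C→G→City: bottleneck 9, flow now 15.
Augment Plant→E→F→City: bottleneck 8, flow now 23.
No augmenting path remains; maximum flow = 23.
In the residual graph, reachable from Plant: {Plant, B, C, D, E}.
Min-cut edges: Plant→A (3), Plant→City (3), C→G (9), E→F (8); capacity 3 + 3 + 9 + 8 = 23.
This cut is saturated, so no flow can exceed 23.

23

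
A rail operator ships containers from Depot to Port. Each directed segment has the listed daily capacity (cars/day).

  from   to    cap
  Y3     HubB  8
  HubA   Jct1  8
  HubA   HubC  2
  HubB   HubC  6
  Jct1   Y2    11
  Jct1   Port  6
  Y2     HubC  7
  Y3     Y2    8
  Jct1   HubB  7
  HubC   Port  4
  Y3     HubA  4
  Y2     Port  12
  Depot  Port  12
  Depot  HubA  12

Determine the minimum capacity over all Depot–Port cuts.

Augment Depot→Port: bottleneck 12, flow now 12.
Augment Depot→HubA→Jct1→Port: bottleneck 6, flow now 18.
Augment Depot→HubA→HubC→Port: bottleneck 2, flow now 20.
Augment Depot→HubA→Jct1→Y2→Port: bottleneck 2, flow now 22.
No augmenting path remains; maximum flow = 22.
By max-flow min-cut, the minimum cut capacity equals the max flow.
In the residual graph, reachable from Depot: {Depot, HubA}.
Min-cut edges: Depot→Port (12), HubA→Jct1 (8), HubA→HubC (2); capacity 12 + 8 + 2 = 22.

22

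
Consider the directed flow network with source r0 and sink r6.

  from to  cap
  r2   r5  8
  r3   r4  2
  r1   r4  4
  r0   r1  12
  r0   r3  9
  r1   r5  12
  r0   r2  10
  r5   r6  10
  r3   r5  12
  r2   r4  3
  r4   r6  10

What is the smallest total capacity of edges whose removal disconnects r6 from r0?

Augment r0→r1→r4→r6: bottleneck 4, flow now 4.
Augment r0→r1→r5→r6: bottleneck 8, flow now 12.
Augment r0→r2→r4→r6: bottleneck 3, flow now 15.
Augment r0→r2→r5→r6: bottleneck 2, flow now 17.
Augment r0→r3→r4→r6: bottleneck 2, flow now 19.
No augmenting path remains; maximum flow = 19.
By max-flow min-cut, the minimum cut capacity equals the max flow.
In the residual graph, reachable from r0: {r0, r1, r2, r3, r5}.
Min-cut edges: r1→r4 (4), r2→r4 (3), r3→r4 (2), r5→r6 (10); capacity 4 + 3 + 2 + 10 = 19.

19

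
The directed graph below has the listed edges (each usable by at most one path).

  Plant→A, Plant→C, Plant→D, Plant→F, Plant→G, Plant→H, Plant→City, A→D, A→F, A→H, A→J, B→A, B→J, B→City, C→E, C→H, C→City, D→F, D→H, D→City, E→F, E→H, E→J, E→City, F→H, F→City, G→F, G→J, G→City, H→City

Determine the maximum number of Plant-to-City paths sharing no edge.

Assign every edge capacity 1; by Menger, the answer equals the max flow.
Path Plant→City (+1); total 1.
Path Plant→C→City (+1); total 2.
Path Plant→D→City (+1); total 3.
Path Plant→F→City (+1); total 4.
Path Plant→G→City (+1); total 5.
Path Plant→H→City (+1); total 6.
No residual Plant→City path; max flow = 6.
Certifying cut of size 6: {D→City, F→City, H→City, Plant→C, Plant→City, Plant→G}.

6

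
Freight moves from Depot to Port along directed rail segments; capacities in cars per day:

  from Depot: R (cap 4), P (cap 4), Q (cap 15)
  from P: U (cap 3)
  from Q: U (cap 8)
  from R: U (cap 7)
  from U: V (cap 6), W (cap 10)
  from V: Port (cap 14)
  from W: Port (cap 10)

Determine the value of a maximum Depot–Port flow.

Augment Depot→P→U→V→Port: bottleneck 3, flow now 3.
Augment Depot→Q→U→V→Port: bottleneck 3, flow now 6.
Augment Depot→Q→U→W→Port: bottleneck 5, flow now 11.
Augment Depot→R→U→W→Port: bottleneck 4, flow now 15.
No augmenting path remains; maximum flow = 15.
In the residual graph, reachable from Depot: {Depot, P, Q}.
Min-cut edges: Depot→R (4), P→U (3), Q→U (8); capacity 4 + 3 + 8 = 15.
This cut is saturated, so no flow can exceed 15.

15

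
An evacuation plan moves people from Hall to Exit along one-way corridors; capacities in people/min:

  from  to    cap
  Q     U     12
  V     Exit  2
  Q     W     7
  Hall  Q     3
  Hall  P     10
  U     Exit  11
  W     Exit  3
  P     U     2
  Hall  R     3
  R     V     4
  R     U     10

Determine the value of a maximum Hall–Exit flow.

Augment Hall→P→U→Exit: bottleneck 2, flow now 2.
Augment Hall→Q→U→Exit: bottleneck 3, flow now 5.
Augment Hall→R→U→Exit: bottleneck 3, flow now 8.
No augmenting path remains; maximum flow = 8.
In the residual graph, reachable from Hall: {Hall, P}.
Min-cut edges: Hall→Q (3), Hall→R (3), P→U (2); capacity 3 + 3 + 2 = 8.
This cut is saturated, so no flow can exceed 8.

8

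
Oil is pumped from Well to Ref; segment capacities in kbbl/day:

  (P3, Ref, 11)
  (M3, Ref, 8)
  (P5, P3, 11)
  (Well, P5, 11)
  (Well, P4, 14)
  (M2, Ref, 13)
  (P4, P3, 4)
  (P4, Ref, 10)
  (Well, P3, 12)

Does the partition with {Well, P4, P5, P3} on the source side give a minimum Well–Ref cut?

Given cut capacity: 10 + 11 = 21.
Augment Well→P4→Ref: bottleneck 10, flow now 10.
Augment Well→P3→Ref: bottleneck 11, flow now 21.
No augmenting path remains; maximum flow = 21.
Cut capacity 21 equals the max flow, so it is a minimum cut.

Yes — it is a minimum cut (capacity 21).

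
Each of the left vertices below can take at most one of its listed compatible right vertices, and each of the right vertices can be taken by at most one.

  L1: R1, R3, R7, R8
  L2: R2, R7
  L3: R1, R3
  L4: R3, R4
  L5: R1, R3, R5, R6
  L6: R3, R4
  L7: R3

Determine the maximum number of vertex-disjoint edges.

6

Unit-capacity flow: source→left, listed edges, right→sink; max matching = max flow.
Augmenting path L1→R1 (+1); matched 1.
Augmenting path L2→R2 (+1); matched 2.
Augmenting path L3→R3 (+1); matched 3.
Augmenting path L4→R4 (+1); matched 4.
Augmenting path L5→R5 (+1); matched 5.
Augmenting path L6→R3→L3→R1→L1→R7 (+1); matched 6.
No augmenting path remains; maximum matching = 6.
König certificate: {L1, L2, L3, L5, R3, R4} is a vertex cover of size 6 (every listed pair touches it), so no matching can be larger.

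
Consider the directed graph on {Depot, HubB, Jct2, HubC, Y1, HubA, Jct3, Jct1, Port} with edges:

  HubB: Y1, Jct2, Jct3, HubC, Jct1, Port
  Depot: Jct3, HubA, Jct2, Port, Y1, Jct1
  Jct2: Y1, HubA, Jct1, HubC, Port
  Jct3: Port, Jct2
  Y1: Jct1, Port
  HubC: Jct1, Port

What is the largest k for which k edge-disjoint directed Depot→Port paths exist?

4

Assign every edge capacity 1; by Menger, the answer equals the max flow.
Path Depot→Port (+1); total 1.
Path Depot→Jct2→Port (+1); total 2.
Path Depot→Y1→Port (+1); total 3.
Path Depot→Jct3→Port (+1); total 4.
No residual Depot→Port path; max flow = 4.
Certifying cut of size 4: {Depot→Jct2, Depot→Jct3, Depot→Port, Depot→Y1}.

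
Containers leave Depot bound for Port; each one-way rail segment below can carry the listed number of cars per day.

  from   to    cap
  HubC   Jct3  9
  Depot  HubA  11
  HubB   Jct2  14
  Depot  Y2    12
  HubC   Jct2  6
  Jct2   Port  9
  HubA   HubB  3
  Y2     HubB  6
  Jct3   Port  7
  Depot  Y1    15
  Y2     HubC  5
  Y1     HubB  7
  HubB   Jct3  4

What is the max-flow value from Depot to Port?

16

Augment Depot→HubA→HubB→Jct3→Port: bottleneck 3, flow now 3.
Augment Depot→Y1→HubB→Jct3→Port: bottleneck 1, flow now 4.
Augment Depot→Y1→HubB→Jct2→Port: bottleneck 6, flow now 10.
Augment Depot→Y2→HubB→Jct2→Port: bottleneck 3, flow now 13.
Augment Depot→Y2→HubC→Jct3→Port: bottleneck 3, flow now 16.
No augmenting path remains; maximum flow = 16.
In the residual graph, reachable from Depot: {Depot, HubA, Y1, Y2, HubB, HubC, Jct3, Jct2}.
Min-cut edges: Jct3→Port (7), Jct2→Port (9); capacity 7 + 9 = 16.
This cut is saturated, so no flow can exceed 16.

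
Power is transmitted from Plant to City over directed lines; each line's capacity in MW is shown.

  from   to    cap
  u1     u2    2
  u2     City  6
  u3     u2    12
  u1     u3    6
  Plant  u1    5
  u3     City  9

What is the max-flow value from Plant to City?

5

Augment Plant→u1→u2→City: bottleneck 2, flow now 2.
Augment Plant→u1→u3→City: bottleneck 3, flow now 5.
No augmenting path remains; maximum flow = 5.
In the residual graph, reachable from Plant: {Plant}.
Min-cut edges: Plant→u1 (5); capacity 5 = 5.
This cut is saturated, so no flow can exceed 5.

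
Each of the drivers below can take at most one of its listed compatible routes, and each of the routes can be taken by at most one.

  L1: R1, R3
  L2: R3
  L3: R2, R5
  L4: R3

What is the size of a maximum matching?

Unit-capacity flow: source→left, listed edges, right→sink; max matching = max flow.
Augmenting path L1→R1 (+1); matched 1.
Augmenting path L2→R3 (+1); matched 2.
Augmenting path L3→R2 (+1); matched 3.
No augmenting path remains; maximum matching = 3.
König certificate: {L1, L3, R3} is a vertex cover of size 3 (every listed pair touches it), so no matching can be larger.

3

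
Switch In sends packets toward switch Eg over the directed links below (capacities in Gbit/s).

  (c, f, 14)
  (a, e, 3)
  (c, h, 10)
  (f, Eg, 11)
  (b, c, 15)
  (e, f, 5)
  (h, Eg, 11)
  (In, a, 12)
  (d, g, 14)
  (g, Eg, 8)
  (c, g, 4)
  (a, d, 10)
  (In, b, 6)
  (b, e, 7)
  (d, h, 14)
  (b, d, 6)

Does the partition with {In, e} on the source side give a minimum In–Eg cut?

Given cut capacity: 12 + 6 + 5 = 23.
Augment In→a→d→g→Eg: bottleneck 8, flow now 8.
Augment In→a→d→h→Eg: bottleneck 2, flow now 10.
Augment In→a→e→f→Eg: bottleneck 2, flow now 12.
Augment In→b→c→f→Eg: bottleneck 6, flow now 18.
No augmenting path remains; maximum flow = 18.
In the residual graph, reachable from In: {In}.
Min-cut edges: In→a (12), In→b (6); capacity 12 + 6 = 18.
Cut capacity 23 exceeds the max flow 18, so it is not minimum.

No — its capacity is 23, but the minimum cut has capacity 18.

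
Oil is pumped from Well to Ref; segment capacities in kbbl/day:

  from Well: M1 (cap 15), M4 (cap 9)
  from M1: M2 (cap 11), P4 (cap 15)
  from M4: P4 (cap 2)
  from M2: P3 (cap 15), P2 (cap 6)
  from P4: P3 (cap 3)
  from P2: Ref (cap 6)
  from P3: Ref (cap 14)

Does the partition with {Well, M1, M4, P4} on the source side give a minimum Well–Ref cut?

Given cut capacity: 11 + 3 = 14.
Augment Well→M1→M2→P2→Ref: bottleneck 6, flow now 6.
Augment Well→M1→M2→P3→Ref: bottleneck 5, flow now 11.
Augment Well→M1→P4→P3→Ref: bottleneck 3, flow now 14.
No augmenting path remains; maximum flow = 14.
Cut capacity 14 equals the max flow, so it is a minimum cut.

Yes — it is a minimum cut (capacity 14).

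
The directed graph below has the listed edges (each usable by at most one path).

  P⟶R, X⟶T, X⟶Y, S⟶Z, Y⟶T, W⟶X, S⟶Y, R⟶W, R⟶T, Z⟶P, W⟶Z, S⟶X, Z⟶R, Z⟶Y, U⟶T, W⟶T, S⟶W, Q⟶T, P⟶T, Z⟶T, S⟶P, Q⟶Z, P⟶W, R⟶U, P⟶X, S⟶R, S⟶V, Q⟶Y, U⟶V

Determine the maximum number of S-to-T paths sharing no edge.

6

Assign every edge capacity 1; by Menger, the answer equals the max flow.
Path S→P→T (+1); total 1.
Path S→R→T (+1); total 2.
Path S→W→T (+1); total 3.
Path S→X→T (+1); total 4.
Path S→Y→T (+1); total 5.
Path S→Z→T (+1); total 6.
No residual S→T path; max flow = 6.
Certifying cut of size 6: {S→P, S→R, S→W, S→X, S→Y, S→Z}.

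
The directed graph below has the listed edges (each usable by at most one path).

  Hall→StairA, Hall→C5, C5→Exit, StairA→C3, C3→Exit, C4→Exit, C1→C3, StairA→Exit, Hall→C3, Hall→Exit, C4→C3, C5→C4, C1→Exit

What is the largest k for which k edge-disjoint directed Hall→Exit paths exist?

4

Assign every edge capacity 1; by Menger, the answer equals the max flow.
Path Hall→Exit (+1); total 1.
Path Hall→C5→Exit (+1); total 2.
Path Hall→StairA→Exit (+1); total 3.
Path Hall→C3→Exit (+1); total 4.
No residual Hall→Exit path; max flow = 4.
Certifying cut of size 4: {Hall→C3, Hall→C5, Hall→Exit, Hall→StairA}.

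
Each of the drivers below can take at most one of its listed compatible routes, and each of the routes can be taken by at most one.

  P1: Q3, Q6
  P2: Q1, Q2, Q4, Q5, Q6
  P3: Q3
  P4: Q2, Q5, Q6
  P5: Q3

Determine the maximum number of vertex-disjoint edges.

Unit-capacity flow: source→left, listed edges, right→sink; max matching = max flow.
Augmenting path P1→Q3 (+1); matched 1.
Augmenting path P2→Q1 (+1); matched 2.
Augmenting path P4→Q2 (+1); matched 3.
Augmenting path P3→Q3→P1→Q6 (+1); matched 4.
No augmenting path remains; maximum matching = 4.
König certificate: {P1, P2, P4, Q3} is a vertex cover of size 4 (every listed pair touches it), so no matching can be larger.

4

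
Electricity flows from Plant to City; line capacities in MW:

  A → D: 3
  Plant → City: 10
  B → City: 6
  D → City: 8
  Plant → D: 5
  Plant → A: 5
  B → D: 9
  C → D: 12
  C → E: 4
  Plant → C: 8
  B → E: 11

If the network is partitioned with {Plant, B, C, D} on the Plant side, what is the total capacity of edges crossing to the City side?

Edges leaving {Plant, B, C, D}: Plant→A (5), Plant→City (10), B→E (11), B→City (6), C→E (4), D→City (8).
Cut capacity = 5 + 10 + 11 + 6 + 4 + 8 = 44.

44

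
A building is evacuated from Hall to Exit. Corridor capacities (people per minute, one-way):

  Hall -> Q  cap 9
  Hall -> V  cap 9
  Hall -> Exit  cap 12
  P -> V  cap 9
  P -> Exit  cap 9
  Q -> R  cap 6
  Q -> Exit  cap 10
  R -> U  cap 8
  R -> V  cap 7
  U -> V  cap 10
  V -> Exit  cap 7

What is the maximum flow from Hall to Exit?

Augment Hall→Exit: bottleneck 12, flow now 12.
Augment Hall→Q→Exit: bottleneck 9, flow now 21.
Augment Hall→V→Exit: bottleneck 7, flow now 28.
No augmenting path remains; maximum flow = 28.
In the residual graph, reachable from Hall: {Hall, V}.
Min-cut edges: Hall→Q (9), Hall→Exit (12), V→Exit (7); capacity 9 + 12 + 7 = 28.
This cut is saturated, so no flow can exceed 28.

28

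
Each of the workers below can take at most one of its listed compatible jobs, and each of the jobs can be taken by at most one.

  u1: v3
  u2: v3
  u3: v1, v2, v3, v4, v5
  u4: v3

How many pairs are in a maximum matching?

Unit-capacity flow: source→left, listed edges, right→sink; max matching = max flow.
Augmenting path u1→v3 (+1); matched 1.
Augmenting path u3→v1 (+1); matched 2.
No augmenting path remains; maximum matching = 2.
König certificate: {u3, v3} is a vertex cover of size 2 (every listed pair touches it), so no matching can be larger.

2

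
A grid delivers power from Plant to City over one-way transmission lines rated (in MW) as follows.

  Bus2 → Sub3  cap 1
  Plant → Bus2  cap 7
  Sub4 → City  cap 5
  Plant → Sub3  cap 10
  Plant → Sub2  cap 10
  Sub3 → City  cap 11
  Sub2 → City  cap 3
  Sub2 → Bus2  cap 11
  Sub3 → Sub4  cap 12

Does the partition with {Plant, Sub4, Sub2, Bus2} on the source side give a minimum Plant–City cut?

No — its capacity is 19, but the minimum cut has capacity 14.

Given cut capacity: 10 + 5 + 3 + 1 = 19.
Augment Plant→Sub3→City: bottleneck 10, flow now 10.
Augment Plant→Sub2→City: bottleneck 3, flow now 13.
Augment Plant→Bus2→Sub3→City: bottleneck 1, flow now 14.
No augmenting path remains; maximum flow = 14.
In the residual graph, reachable from Plant: {Plant, Sub2, Bus2}.
Min-cut edges: Plant→Sub3 (10), Sub2→City (3), Bus2→Sub3 (1); capacity 10 + 3 + 1 = 14.
Cut capacity 19 exceeds the max flow 14, so it is not minimum.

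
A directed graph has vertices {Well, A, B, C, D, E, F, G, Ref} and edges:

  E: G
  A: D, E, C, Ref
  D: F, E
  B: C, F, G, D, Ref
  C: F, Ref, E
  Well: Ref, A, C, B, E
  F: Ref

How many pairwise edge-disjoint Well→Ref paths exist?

Assign every edge capacity 1; by Menger, the answer equals the max flow.
Path Well→Ref (+1); total 1.
Path Well→A→Ref (+1); total 2.
Path Well→B→Ref (+1); total 3.
Path Well→C→Ref (+1); total 4.
No residual Well→Ref path; max flow = 4.
Certifying cut of size 4: {Well→A, Well→B, Well→C, Well→Ref}.

4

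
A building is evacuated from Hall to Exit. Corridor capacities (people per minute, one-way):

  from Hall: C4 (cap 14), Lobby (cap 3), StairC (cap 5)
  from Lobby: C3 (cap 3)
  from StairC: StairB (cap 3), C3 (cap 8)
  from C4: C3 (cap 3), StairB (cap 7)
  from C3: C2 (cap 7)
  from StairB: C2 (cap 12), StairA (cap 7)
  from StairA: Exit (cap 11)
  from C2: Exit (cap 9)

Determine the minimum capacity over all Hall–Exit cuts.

Augment Hall→Lobby→C3→C2→Exit: bottleneck 3, flow now 3.
Augment Hall→StairC→C3→C2→Exit: bottleneck 4, flow now 7.
Augment Hall→StairC→StairB→StairA→Exit: bottleneck 1, flow now 8.
Augment Hall→C4→StairB→StairA→Exit: bottleneck 6, flow now 14.
Augment Hall→C4→StairB→C2→Exit: bottleneck 1, flow now 15.
Augment Hall→C4→C3→StairC→StairB→C2→Exit: bottleneck 1, flow now 16. (uses reverse residual edge)
No augmenting path remains; maximum flow = 16.
By max-flow min-cut, the minimum cut capacity equals the max flow.
In the residual graph, reachable from Hall: {Hall, Lobby, StairC, C4, C3, StairB, C2}.
Min-cut edges: StairB→StairA (7), C2→Exit (9); capacity 7 + 9 = 16.

16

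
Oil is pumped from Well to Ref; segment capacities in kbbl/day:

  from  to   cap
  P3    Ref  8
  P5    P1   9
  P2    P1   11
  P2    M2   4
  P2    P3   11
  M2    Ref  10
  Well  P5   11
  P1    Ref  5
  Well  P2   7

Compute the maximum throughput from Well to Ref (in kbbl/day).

12

Augment Well→P2→P1→Ref: bottleneck 5, flow now 5.
Augment Well→P2→M2→Ref: bottleneck 2, flow now 7.
Augment Well→P5→P1→P2→M2→Ref: bottleneck 2, flow now 9. (uses reverse residual edge)
Augment Well→P5→P1→P2→P3→Ref: bottleneck 3, flow now 12. (uses reverse residual edge)
No augmenting path remains; maximum flow = 12.
In the residual graph, reachable from Well: {Well, P5, P1}.
Min-cut edges: Well→P2 (7), P1→Ref (5); capacity 7 + 5 = 12.
This cut is saturated, so no flow can exceed 12.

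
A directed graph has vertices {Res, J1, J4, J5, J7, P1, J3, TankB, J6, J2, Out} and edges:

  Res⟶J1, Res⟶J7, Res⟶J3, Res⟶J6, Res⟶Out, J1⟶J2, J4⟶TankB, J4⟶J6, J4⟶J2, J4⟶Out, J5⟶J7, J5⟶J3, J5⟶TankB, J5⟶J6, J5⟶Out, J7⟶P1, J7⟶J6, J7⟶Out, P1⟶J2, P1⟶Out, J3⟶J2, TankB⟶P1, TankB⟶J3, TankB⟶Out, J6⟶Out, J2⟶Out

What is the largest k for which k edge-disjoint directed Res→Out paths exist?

Assign every edge capacity 1; by Menger, the answer equals the max flow.
Path Res→Out (+1); total 1.
Path Res→J7→Out (+1); total 2.
Path Res→J6→Out (+1); total 3.
Path Res→J1→J2→Out (+1); total 4.
No residual Res→Out path; max flow = 4.
Certifying cut of size 4: {J2→Out, Res→J6, Res→J7, Res→Out}.

4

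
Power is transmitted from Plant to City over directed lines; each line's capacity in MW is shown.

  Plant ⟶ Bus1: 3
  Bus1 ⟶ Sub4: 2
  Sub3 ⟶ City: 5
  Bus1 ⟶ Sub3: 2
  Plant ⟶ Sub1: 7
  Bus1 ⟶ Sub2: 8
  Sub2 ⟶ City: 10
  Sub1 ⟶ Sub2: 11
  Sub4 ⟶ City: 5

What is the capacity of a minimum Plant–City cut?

10

Augment Plant→Bus1→Sub4→City: bottleneck 2, flow now 2.
Augment Plant→Bus1→Sub2→City: bottleneck 1, flow now 3.
Augment Plant→Sub1→Sub2→City: bottleneck 7, flow now 10.
No augmenting path remains; maximum flow = 10.
By max-flow min-cut, the minimum cut capacity equals the max flow.
In the residual graph, reachable from Plant: {Plant}.
Min-cut edges: Plant→Bus1 (3), Plant→Sub1 (7); capacity 3 + 7 = 10.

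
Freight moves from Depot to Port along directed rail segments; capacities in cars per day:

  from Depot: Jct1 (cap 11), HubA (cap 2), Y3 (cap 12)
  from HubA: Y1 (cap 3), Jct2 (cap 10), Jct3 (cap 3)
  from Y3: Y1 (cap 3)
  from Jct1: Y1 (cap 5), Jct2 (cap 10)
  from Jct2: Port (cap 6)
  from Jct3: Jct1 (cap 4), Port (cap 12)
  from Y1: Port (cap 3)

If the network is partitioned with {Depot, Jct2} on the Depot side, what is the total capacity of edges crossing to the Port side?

Edges leaving {Depot, Jct2}: Depot→HubA (2), Depot→Y3 (12), Depot→Jct1 (11), Jct2→Port (6).
Cut capacity = 2 + 12 + 11 + 6 = 31.

31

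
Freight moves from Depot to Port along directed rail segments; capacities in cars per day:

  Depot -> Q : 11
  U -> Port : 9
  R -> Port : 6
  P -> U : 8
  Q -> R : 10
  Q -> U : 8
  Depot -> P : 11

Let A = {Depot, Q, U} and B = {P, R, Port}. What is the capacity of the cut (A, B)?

Edges leaving {Depot, Q, U}: Depot→P (11), Q→R (10), U→Port (9).
Cut capacity = 11 + 10 + 9 = 30.

30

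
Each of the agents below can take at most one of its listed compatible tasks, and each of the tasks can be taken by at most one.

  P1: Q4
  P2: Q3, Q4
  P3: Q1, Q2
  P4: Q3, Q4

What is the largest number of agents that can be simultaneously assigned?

Unit-capacity flow: source→left, listed edges, right→sink; max matching = max flow.
Augmenting path P1→Q4 (+1); matched 1.
Augmenting path P2→Q3 (+1); matched 2.
Augmenting path P3→Q1 (+1); matched 3.
No augmenting path remains; maximum matching = 3.
König certificate: {P3, Q3, Q4} is a vertex cover of size 3 (every listed pair touches it), so no matching can be larger.

3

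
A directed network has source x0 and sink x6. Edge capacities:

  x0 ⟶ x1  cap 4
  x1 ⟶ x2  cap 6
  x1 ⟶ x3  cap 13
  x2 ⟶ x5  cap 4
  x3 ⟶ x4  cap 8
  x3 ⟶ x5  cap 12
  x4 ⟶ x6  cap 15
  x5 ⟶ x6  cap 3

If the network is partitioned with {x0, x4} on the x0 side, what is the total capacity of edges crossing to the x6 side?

Edges leaving {x0, x4}: x0→x1 (4), x4→x6 (15).
Cut capacity = 4 + 15 = 19.

19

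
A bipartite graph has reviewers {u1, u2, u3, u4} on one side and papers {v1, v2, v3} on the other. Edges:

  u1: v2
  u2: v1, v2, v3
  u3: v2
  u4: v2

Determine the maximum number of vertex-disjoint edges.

Unit-capacity flow: source→left, listed edges, right→sink; max matching = max flow.
Augmenting path u1→v2 (+1); matched 1.
Augmenting path u2→v1 (+1); matched 2.
No augmenting path remains; maximum matching = 2.
König certificate: {u2, v2} is a vertex cover of size 2 (every listed pair touches it), so no matching can be larger.

2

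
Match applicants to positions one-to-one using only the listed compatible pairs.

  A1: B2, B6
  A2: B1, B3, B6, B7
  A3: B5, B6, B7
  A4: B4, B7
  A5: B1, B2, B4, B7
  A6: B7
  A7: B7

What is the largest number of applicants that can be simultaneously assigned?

6

Unit-capacity flow: source→left, listed edges, right→sink; max matching = max flow.
Augmenting path A1→B2 (+1); matched 1.
Augmenting path A2→B1 (+1); matched 2.
Augmenting path A3→B5 (+1); matched 3.
Augmenting path A4→B4 (+1); matched 4.
Augmenting path A5→B7 (+1); matched 5.
Augmenting path A6→B7→A5→B1→A2→B3 (+1); matched 6.
No augmenting path remains; maximum matching = 6.
König certificate: {A1, A2, A3, A4, A5, B7} is a vertex cover of size 6 (every listed pair touches it), so no matching can be larger.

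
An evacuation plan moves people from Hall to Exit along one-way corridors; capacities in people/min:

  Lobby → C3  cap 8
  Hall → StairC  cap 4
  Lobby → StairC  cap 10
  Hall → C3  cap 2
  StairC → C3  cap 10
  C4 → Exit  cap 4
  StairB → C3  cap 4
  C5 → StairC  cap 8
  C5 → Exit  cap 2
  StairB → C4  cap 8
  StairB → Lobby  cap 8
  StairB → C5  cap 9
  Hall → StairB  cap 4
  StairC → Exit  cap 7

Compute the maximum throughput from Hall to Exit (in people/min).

Augment Hall→StairC→Exit: bottleneck 4, flow now 4.
Augment Hall→StairB→C5→Exit: bottleneck 2, flow now 6.
Augment Hall→StairB→C4→Exit: bottleneck 2, flow now 8.
No augmenting path remains; maximum flow = 8.
In the residual graph, reachable from Hall: {Hall, C3}.
Min-cut edges: Hall→StairB (4), Hall→StairC (4); capacity 4 + 4 = 8.
This cut is saturated, so no flow can exceed 8.

8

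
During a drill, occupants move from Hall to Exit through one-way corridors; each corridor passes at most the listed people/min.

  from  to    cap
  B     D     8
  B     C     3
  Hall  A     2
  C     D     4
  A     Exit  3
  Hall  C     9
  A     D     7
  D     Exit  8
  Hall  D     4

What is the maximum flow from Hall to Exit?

10

Augment Hall→A→Exit: bottleneck 2, flow now 2.
Augment Hall→D→Exit: bottleneck 4, flow now 6.
Augment Hall→C→D→Exit: bottleneck 4, flow now 10.
No augmenting path remains; maximum flow = 10.
In the residual graph, reachable from Hall: {Hall, C}.
Min-cut edges: Hall→A (2), Hall→D (4), C→D (4); capacity 2 + 4 + 4 = 10.
This cut is saturated, so no flow can exceed 10.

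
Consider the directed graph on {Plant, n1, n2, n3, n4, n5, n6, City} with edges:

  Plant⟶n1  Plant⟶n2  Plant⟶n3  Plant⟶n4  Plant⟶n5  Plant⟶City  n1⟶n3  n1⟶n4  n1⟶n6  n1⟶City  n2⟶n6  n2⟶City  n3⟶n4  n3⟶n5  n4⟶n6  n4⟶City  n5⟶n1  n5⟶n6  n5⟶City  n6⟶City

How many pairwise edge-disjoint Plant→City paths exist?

Assign every edge capacity 1; by Menger, the answer equals the max flow.
Path Plant→City (+1); total 1.
Path Plant→n1→City (+1); total 2.
Path Plant→n2→City (+1); total 3.
Path Plant→n4→City (+1); total 4.
Path Plant→n5→City (+1); total 5.
Path Plant→n3→n4→n6→City (+1); total 6.
No residual Plant→City path; max flow = 6.
Certifying cut of size 6: {Plant→City, Plant→n1, Plant→n2, Plant→n3, Plant→n4, Plant→n5}.

6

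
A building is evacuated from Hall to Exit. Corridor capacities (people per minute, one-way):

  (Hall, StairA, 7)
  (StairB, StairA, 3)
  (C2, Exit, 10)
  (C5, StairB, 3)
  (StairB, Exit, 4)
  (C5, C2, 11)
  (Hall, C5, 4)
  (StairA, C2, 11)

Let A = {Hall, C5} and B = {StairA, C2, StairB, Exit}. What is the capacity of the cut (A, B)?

21

Edges leaving {Hall, C5}: Hall→StairA (7), C5→C2 (11), C5→StairB (3).
Cut capacity = 7 + 11 + 3 = 21.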